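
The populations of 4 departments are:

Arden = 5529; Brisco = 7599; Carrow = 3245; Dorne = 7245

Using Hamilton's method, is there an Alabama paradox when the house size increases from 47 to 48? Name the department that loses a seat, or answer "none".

At 47 seats: Arden 11, Brisco 15, Carrow 7, Dorne 14.
At 48 seats: Arden 11, Brisco 15, Carrow 7, Dorne 15.
No department's allocation decreased.

none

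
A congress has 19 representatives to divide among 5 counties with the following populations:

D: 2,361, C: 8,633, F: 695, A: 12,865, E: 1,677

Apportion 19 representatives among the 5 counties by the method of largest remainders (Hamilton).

D=2, C=6, F=1, A=9, E=1

Standard divisor: 26231 ÷ 19 ≈ 1380.579.
Standard quotas: D 1.7102, C 6.2532, F 0.5034, A 9.3186, E 1.2147.
Lower quotas: D 1, C 6, F 0, A 9, E 1 (sum 17, leaving 2 seats).
Remainders in descending order: D 0.7102, F 0.5034, A 0.3186, C 0.2532, E 0.2147.
Largest remainders: D, F receive the extra seats.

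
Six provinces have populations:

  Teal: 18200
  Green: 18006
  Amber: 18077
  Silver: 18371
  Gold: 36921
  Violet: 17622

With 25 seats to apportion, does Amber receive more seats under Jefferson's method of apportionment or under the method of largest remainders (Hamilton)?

Jefferson: Teal 4, Green 3, Amber 3, Silver 4, Gold 8, Violet 3.
Hamilton: Teal 4, Green 3, Amber 4, Silver 4, Gold 7, Violet 3.
Amber gets 3 under Jefferson and 4 under Hamilton.

Hamilton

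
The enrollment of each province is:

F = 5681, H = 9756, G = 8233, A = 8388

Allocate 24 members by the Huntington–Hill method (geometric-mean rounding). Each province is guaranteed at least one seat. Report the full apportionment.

F 4; H 8; G 6; A 6

With divisor 1299: modified quotas F 4.373, H 7.510, G 6.338, A 6.457.
Geometric-mean thresholds: F √(4·5)=4.472, H √(7·8)=7.483, G √(6·7)=6.481, A √(6·7)=6.481.
Each quota rounded against its threshold gives F 4, H 8, G 6, A 6 (total 24).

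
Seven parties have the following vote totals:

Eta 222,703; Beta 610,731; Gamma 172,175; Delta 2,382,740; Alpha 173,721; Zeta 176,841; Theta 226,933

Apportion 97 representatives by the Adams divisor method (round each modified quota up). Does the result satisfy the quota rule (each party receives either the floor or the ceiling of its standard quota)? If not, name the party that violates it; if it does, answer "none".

Delta

Standard quotas: Eta 5.447, Beta 14.938, Gamma 4.211, Delta 58.279, Alpha 4.249, Zeta 4.325, Theta 5.551.
Adams allocation: Eta 6, Beta 15, Gamma 4, Delta 56, Alpha 5, Zeta 5, Theta 6.
Delta has quota 58.279 (lower 58, upper 59) but receives 56 — outside the quota interval.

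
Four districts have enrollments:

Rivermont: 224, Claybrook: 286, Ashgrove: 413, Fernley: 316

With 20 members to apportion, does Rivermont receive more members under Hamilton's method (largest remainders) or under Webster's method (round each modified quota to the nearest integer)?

Hamilton: Rivermont 3, Claybrook 5, Ashgrove 7, Fernley 5.
Webster: Rivermont 4, Claybrook 5, Ashgrove 6, Fernley 5.
Rivermont gets 3 under Hamilton and 4 under Webster.

Webster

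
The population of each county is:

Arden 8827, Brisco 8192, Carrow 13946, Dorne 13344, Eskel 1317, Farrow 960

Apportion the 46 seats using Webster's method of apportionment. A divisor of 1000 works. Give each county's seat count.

With modified divisor 1000: modified quotas Arden 8.827, Brisco 8.192, Carrow 13.946, Dorne 13.344, Eskel 1.317, Farrow 0.960.
Rounding to the nearest integer: Arden 9, Brisco 8, Carrow 14, Dorne 13, Eskel 1, Farrow 1 (total 46).

Arden=9, Brisco=8, Carrow=14, Dorne=13, Eskel=1, Farrow=1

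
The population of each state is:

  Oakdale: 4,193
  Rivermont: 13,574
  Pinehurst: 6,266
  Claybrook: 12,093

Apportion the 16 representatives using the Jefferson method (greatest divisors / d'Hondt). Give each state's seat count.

Oakdale: 2; Rivermont: 6; Pinehurst: 3; Claybrook: 5

Standard divisor 36126/16 ≈ 2257.875; standard quotas: Oakdale 1.857, Rivermont 6.012, Pinehurst 2.775, Claybrook 5.356.
Rounding down gives 1, 6, 2, 5 = 14 seats, so the divisor must be adjusted.
With modified divisor 2050: modified quotas Oakdale 2.045, Rivermont 6.621, Pinehurst 3.057, Claybrook 5.899.
Rounding down: Oakdale 2, Rivermont 6, Pinehurst 3, Claybrook 5 (total 16).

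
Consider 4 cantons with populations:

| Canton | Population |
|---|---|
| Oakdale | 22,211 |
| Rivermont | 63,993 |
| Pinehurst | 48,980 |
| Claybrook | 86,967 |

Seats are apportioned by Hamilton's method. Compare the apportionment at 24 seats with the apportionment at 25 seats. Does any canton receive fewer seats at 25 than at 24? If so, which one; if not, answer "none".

Oakdale

At 24 seats: Oakdale 3, Rivermont 7, Pinehurst 5, Claybrook 9.
At 25 seats: Oakdale 2, Rivermont 7, Pinehurst 6, Claybrook 10.
Oakdale drops from 3 to 2.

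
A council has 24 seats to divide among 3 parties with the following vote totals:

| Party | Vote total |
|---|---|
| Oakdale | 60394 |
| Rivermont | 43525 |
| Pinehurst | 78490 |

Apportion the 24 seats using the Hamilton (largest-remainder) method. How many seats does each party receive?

Oakdale=8; Rivermont=6; Pinehurst=10

The standard divisor is 182409/24 ≈ 7600.375.
Standard quotas: Oakdale 7.9462, Rivermont 5.7267, Pinehurst 10.3271.
Lower quotas: Oakdale 7, Rivermont 5, Pinehurst 10 (sum 22, leaving 2 seats).
Remainders in descending order: Oakdale 0.9462, Rivermont 0.7267, Pinehurst 0.3271.
Largest remainders: Oakdale, Rivermont receive the extra seats.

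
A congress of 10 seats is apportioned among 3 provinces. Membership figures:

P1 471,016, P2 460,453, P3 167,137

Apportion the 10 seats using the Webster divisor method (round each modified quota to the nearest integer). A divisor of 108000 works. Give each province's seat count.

P1 4, P2 4, P3 2

With modified divisor 108000: modified quotas P1 4.361, P2 4.263, P3 1.548.
Rounding to the nearest integer: P1 4, P2 4, P3 2 (total 10).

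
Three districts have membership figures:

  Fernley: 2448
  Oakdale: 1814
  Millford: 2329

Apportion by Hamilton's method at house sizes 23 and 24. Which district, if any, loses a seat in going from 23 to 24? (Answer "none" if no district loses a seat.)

none

At 23 seats: Fernley 9, Oakdale 6, Millford 8.
At 24 seats: Fernley 9, Oakdale 7, Millford 8.
No district's allocation decreased.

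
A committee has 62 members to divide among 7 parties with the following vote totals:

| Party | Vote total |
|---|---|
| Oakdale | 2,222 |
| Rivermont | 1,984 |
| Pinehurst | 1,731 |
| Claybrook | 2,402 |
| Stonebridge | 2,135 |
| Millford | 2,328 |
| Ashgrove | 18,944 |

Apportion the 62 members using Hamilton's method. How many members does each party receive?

Total 31746; standard divisor 31746/62 ≈ 512.032.
Standard quotas: Oakdale 4.3396, Rivermont 3.8748, Pinehurst 3.3806, Claybrook 4.6911, Stonebridge 4.1697, Millford 4.5466, Ashgrove 36.9977.
Lower quotas: Oakdale 4, Rivermont 3, Pinehurst 3, Claybrook 4, Stonebridge 4, Millford 4, Ashgrove 36 (sum 58, leaving 4 seats).
Remainders in descending order: Ashgrove 0.9977, Rivermont 0.8748, Claybrook 0.6911, Millford 0.5466, Pinehurst 0.3806, Oakdale 0.3396, Stonebridge 0.1697.
The surplus seats go to Ashgrove, Rivermont, Claybrook, Millford.

Oakdale=4; Rivermont=4; Pinehurst=3; Claybrook=5; Stonebridge=4; Millford=5; Ashgrove=37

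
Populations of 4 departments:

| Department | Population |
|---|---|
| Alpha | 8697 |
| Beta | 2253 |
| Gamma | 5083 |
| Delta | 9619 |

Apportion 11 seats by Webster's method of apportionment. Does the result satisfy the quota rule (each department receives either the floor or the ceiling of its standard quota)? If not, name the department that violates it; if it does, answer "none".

Standard quotas: Alpha 3.729, Beta 0.966, Gamma 2.180, Delta 4.125.
Webster allocation: Alpha 4, Beta 1, Gamma 2, Delta 4.
Every allocation lies between the lower and upper quota.

none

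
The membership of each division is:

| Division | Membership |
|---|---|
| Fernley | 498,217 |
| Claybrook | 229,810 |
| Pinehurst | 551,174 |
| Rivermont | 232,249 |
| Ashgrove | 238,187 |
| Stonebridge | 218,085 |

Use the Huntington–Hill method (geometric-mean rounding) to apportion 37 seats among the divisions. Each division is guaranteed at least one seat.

Fernley 9, Claybrook 4, Pinehurst 11, Rivermont 4, Ashgrove 5, Stonebridge 4

With divisor 52535: modified quotas Fernley 9.484, Claybrook 4.374, Pinehurst 10.492, Rivermont 4.421, Ashgrove 4.534, Stonebridge 4.151.
Geometric-mean thresholds: Fernley √(9·10)=9.487, Claybrook √(4·5)=4.472, Pinehurst √(10·11)=10.488, Rivermont √(4·5)=4.472, Ashgrove √(4·5)=4.472, Stonebridge √(4·5)=4.472.
Each quota rounded against its threshold gives Fernley 9, Claybrook 4, Pinehurst 11, Rivermont 4, Ashgrove 5, Stonebridge 4 (total 37).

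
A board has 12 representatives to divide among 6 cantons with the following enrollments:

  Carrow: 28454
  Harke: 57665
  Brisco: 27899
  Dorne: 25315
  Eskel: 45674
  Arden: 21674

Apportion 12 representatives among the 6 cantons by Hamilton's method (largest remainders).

Total 206681; standard divisor 206681/12 ≈ 17223.417.
Standard quotas: Carrow 1.6521, Harke 3.3481, Brisco 1.6198, Dorne 1.4698, Eskel 2.6519, Arden 1.2584.
Lower quotas: Carrow 1, Harke 3, Brisco 1, Dorne 1, Eskel 2, Arden 1 (sum 9, leaving 3 seats).
Remainders in descending order: Carrow 0.6521, Eskel 0.6519, Brisco 0.6198, Dorne 0.4698, Harke 0.3481, Arden 0.2584.
The surplus seats go to Carrow, Eskel, Brisco.

Carrow 2; Harke 3; Brisco 2; Dorne 1; Eskel 3; Arden 1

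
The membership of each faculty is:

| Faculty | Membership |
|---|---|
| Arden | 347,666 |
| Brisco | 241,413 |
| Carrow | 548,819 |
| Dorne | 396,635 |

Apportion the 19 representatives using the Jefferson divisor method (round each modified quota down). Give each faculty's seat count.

Arden=4, Brisco=3, Carrow=7, Dorne=5

Standard divisor 1534533/19 ≈ 80764.895; standard quotas: Arden 4.305, Brisco 2.989, Carrow 6.795, Dorne 4.911.
Rounding down gives 4, 2, 6, 4 = 16 seats, so the divisor must be adjusted.
With modified divisor 74000: modified quotas Arden 4.698, Brisco 3.262, Carrow 7.416, Dorne 5.360.
Rounding down: Arden 4, Brisco 3, Carrow 7, Dorne 5 (total 19).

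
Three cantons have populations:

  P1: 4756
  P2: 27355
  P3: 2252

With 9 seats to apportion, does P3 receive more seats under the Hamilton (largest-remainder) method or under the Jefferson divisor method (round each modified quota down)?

Hamilton

Hamilton: P1 1, P2 7, P3 1.
Jefferson: P1 1, P2 8, P3 0.
P3 gets 1 under Hamilton and 0 under Jefferson.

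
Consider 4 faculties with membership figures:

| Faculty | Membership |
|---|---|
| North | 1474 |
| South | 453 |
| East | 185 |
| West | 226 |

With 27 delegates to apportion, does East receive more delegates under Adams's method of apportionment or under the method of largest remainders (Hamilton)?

Adams: North 16, South 5, East 3, West 3.
Hamilton: North 17, South 5, East 2, West 3.
East gets 3 under Adams and 2 under Hamilton.

Adams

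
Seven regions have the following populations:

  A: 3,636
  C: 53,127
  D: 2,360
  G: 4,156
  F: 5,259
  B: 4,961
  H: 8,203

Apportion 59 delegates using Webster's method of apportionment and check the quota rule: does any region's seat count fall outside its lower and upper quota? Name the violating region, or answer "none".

C

Standard quotas: A 2.626, C 38.365, D 1.704, G 3.001, F 3.798, B 3.583, H 5.924.
Webster allocation: A 3, C 37, D 2, G 3, F 4, B 4, H 6.
C has quota 38.365 (lower 38, upper 39) but receives 37 — outside the quota interval.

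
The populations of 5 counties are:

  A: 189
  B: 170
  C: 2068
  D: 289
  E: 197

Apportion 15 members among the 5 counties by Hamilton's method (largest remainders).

A 1, B 1, C 11, D 1, E 1

The standard divisor is 2913/15 ≈ 194.2.
Standard quotas: A 0.973, B 0.875, C 10.649, D 1.488, E 1.014.
Lower quotas: A 0, B 0, C 10, D 1, E 1 (sum 12, leaving 3 seats).
Remainders in descending order: A 0.973, B 0.875, C 0.649, D 0.488, E 0.014.
Largest remainders: A, B, C receive the extra seats.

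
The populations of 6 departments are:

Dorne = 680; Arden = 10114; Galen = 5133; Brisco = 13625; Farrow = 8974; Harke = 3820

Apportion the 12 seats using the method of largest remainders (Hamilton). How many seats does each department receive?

Dorne=0, Arden=3, Galen=1, Brisco=4, Farrow=3, Harke=1

Total 42346; standard divisor 42346/12 ≈ 3528.833.
Standard quotas: Dorne 0.1927, Arden 2.8661, Galen 1.4546, Brisco 3.8610, Farrow 2.5431, Harke 1.0825.
Lower quotas: Dorne 0, Arden 2, Galen 1, Brisco 3, Farrow 2, Harke 1 (sum 9, leaving 3 seats).
Remainders in descending order: Arden 0.8661, Brisco 0.8610, Farrow 0.5431, Galen 0.4546, Dorne 0.1927, Harke 0.0825.
Largest remainders: Arden, Brisco, Farrow receive the extra seats.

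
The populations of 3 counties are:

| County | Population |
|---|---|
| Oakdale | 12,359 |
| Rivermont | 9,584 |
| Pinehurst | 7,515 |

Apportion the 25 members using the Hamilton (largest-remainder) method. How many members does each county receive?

Total 29458; standard divisor 29458/25 ≈ 1178.32.
Standard quotas: Oakdale 10.4887, Rivermont 8.1336, Pinehurst 6.3777.
Lower quotas: Oakdale 10, Rivermont 8, Pinehurst 6 (sum 24, leaving 1 seat).
Remainders in descending order: Oakdale 0.4887, Pinehurst 0.3777, Rivermont 0.1336.
Largest remainder: Oakdale receives the extra seat.

Oakdale 11, Rivermont 8, Pinehurst 6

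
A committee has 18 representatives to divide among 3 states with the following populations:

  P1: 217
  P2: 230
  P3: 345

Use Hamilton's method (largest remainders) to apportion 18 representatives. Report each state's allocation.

Standard divisor: 792 ÷ 18 = 44.
Standard quotas: P1 4.932, P2 5.227, P3 7.841.
Lower quotas: P1 4, P2 5, P3 7 (sum 16, leaving 2 seats).
Remainders in descending order: P1 0.932, P3 0.841, P2 0.227.
Largest remainders: P1, P3 receive the extra seats.

P1=5, P2=5, P3=8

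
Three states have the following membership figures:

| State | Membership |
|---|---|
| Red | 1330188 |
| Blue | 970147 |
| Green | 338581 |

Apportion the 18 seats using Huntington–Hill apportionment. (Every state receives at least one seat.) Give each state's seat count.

With divisor 144956: modified quotas Red 9.176, Blue 6.693, Green 2.336.
Geometric-mean thresholds: Red √(9·10)=9.487, Blue √(6·7)=6.481, Green √(2·3)=2.449.
Each quota rounded against its threshold gives Red 9, Blue 7, Green 2 (total 18).

Red=9, Blue=7, Green=2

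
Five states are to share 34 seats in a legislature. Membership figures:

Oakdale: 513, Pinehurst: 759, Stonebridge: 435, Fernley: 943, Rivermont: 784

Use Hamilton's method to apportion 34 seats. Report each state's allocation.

The standard divisor is 3434/34 = 101.
Standard quotas: Oakdale 5.079, Pinehurst 7.515, Stonebridge 4.307, Fernley 9.337, Rivermont 7.762.
Lower quotas: Oakdale 5, Pinehurst 7, Stonebridge 4, Fernley 9, Rivermont 7 (sum 32, leaving 2 seats).
Remainders in descending order: Rivermont 0.762, Pinehurst 0.515, Fernley 0.337, Stonebridge 0.307, Oakdale 0.079.
The surplus seats go to Rivermont, Pinehurst.

Oakdale: 5, Pinehurst: 8, Stonebridge: 4, Fernley: 9, Rivermont: 8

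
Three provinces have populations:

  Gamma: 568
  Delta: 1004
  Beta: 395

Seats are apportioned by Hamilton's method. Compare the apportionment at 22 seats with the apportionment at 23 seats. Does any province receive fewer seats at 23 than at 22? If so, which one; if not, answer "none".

Beta

At 22 seats: Gamma 6, Delta 11, Beta 5.
At 23 seats: Gamma 7, Delta 12, Beta 4.
Beta drops from 5 to 4.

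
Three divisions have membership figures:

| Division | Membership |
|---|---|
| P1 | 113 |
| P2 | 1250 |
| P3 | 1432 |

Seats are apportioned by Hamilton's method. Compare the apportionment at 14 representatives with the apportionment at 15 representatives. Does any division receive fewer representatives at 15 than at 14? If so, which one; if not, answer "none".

P1

At 14 seats: P1 1, P2 6, P3 7.
At 15 seats: P1 0, P2 7, P3 8.
P1 drops from 1 to 0.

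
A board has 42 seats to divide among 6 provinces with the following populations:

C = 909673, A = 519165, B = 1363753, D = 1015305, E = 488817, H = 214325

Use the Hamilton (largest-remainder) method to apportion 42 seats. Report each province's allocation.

Total 4511038; standard divisor 4511038/42 ≈ 107405.667.
Standard quotas: C 8.4695, A 4.8337, B 12.6972, D 9.4530, E 4.5511, H 1.9955.
Lower quotas: C 8, A 4, B 12, D 9, E 4, H 1 (sum 38, leaving 4 seats).
Remainders in descending order: H 0.9955, A 0.8337, B 0.6972, E 0.5511, C 0.4695, D 0.4530.
Largest remainders: H, A, B, E receive the extra seats.

C 8; A 5; B 13; D 9; E 5; H 2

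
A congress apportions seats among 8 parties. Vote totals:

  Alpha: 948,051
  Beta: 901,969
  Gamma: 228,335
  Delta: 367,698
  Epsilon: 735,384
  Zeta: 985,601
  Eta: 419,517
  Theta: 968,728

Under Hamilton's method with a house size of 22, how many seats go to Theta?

4

Total 5555283; standard divisor 5555283/22 ≈ 252512.864.
Standard quotas: Alpha 3.7545, Beta 3.5720, Gamma 0.9043, Delta 1.4562, Epsilon 2.9123, Zeta 3.9032, Eta 1.6614, Theta 3.8364.
Lower quotas: Alpha 3, Beta 3, Gamma 0, Delta 1, Epsilon 2, Zeta 3, Eta 1, Theta 3 (sum 16, leaving 6 seats).
Remainders in descending order: Epsilon 0.9123, Gamma 0.9043, Zeta 0.9032, Theta 0.8364, Alpha 0.7545, Eta 0.6614, Beta 0.5720, Delta 0.4562.
Largest remainders: Epsilon, Gamma, Zeta, Theta, Alpha, Eta receive the extra seats.
Theta receives 4.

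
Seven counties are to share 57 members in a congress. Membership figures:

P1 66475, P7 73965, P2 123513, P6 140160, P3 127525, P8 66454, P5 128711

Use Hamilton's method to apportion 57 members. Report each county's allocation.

Standard divisor: 726803 ÷ 57 ≈ 12750.93.
Standard quotas: P1 5.2133, P7 5.8008, P2 9.6866, P6 10.9921, P3 10.0012, P8 5.2117, P5 10.0942.
Lower quotas: P1 5, P7 5, P2 9, P6 10, P3 10, P8 5, P5 10 (sum 54, leaving 3 seats).
Remainders in descending order: P6 0.9921, P7 0.8008, P2 0.6866, P1 0.2133, P8 0.2117, P5 0.0942, P3 0.0012.
The surplus seats go to P6, P7, P2.

P1 5; P7 6; P2 10; P6 11; P3 10; P8 5; P5 10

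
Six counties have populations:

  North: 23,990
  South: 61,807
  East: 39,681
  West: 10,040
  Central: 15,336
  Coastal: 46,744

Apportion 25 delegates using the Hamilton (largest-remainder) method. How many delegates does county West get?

Total 197598; standard divisor 197598/25 ≈ 7903.92.
Standard quotas: North 3.0352, South 7.8198, East 5.0204, West 1.2703, Central 1.9403, Coastal 5.9140.
Lower quotas: North 3, South 7, East 5, West 1, Central 1, Coastal 5 (sum 22, leaving 3 seats).
Remainders in descending order: Central 0.9403, Coastal 0.9140, South 0.8198, West 0.2703, North 0.0352, East 0.0204.
Largest remainders: Central, Coastal, South receive the extra seats.
West receives 1.

1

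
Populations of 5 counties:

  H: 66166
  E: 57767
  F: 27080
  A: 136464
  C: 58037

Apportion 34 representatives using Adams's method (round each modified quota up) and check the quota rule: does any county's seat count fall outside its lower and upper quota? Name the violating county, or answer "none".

none

Standard quotas: H 6.511, E 5.685, F 2.665, A 13.429, C 5.711.
Adams allocation: H 6, E 6, F 3, A 13, C 6.
Every allocation lies between the lower and upper quota.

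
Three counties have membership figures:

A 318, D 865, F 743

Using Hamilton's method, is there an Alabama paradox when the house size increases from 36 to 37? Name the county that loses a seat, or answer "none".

none

At 36 seats: A 6, D 16, F 14.
At 37 seats: A 6, D 17, F 14.
No county's allocation decreased.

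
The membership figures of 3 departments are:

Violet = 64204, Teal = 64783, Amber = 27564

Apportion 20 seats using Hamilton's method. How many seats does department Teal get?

8

Total 156551; standard divisor 156551/20 ≈ 7827.55.
Standard quotas: Violet 8.2023, Teal 8.2763, Amber 3.5214.
Lower quotas: Violet 8, Teal 8, Amber 3 (sum 19, leaving 1 seat).
Remainders in descending order: Amber 0.5214, Teal 0.2763, Violet 0.2023.
Largest remainder: Amber receives the extra seat.
Teal receives 8.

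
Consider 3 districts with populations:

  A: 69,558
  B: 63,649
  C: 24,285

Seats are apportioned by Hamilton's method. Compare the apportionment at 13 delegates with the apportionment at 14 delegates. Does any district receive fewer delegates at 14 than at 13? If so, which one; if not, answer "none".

none

At 13 seats: A 6, B 5, C 2.
At 14 seats: A 6, B 6, C 2.
No district's allocation decreased.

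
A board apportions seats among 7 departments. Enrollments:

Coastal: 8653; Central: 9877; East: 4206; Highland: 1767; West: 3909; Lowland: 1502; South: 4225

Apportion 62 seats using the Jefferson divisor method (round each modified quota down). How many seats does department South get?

Standard divisor 34139/62 ≈ 550.629; standard quotas: Coastal 15.715, Central 17.938, East 7.639, Highland 3.209, West 7.099, Lowland 2.728, South 7.673.
Rounding down gives 15, 17, 7, 3, 7, 2, 7 = 58 seats, so the divisor must be adjusted.
With modified divisor 523: modified quotas Coastal 16.545, Central 18.885, East 8.042, Highland 3.379, West 7.474, Lowland 2.872, South 8.078.
Rounding down: Coastal 16, Central 18, East 8, Highland 3, West 7, Lowland 2, South 8 (total 62).
South receives 8.

8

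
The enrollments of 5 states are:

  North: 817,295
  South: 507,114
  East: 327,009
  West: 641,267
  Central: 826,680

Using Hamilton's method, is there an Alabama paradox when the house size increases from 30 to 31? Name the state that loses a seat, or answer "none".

none

At 30 seats: North 8, South 5, East 3, West 6, Central 8.
At 31 seats: North 8, South 5, East 3, West 7, Central 8.
No state's allocation decreased.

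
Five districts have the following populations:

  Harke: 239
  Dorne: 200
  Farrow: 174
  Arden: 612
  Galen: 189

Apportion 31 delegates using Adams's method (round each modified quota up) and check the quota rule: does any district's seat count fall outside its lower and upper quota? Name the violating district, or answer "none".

Standard quotas: Harke 5.240, Dorne 4.385, Farrow 3.815, Arden 13.417, Galen 4.144.
Adams allocation: Harke 5, Dorne 5, Farrow 4, Arden 13, Galen 4.
Every allocation lies between the lower and upper quota.

none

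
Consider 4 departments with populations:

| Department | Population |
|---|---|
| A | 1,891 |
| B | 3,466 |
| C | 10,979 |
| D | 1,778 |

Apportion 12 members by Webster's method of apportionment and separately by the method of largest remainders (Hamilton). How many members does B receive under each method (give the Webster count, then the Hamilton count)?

2 and 3

Webster: A 1, B 2, C 8, D 1.
Hamilton: A 1, B 3, C 7, D 1.
B gets 2 under Webster and 3 under Hamilton.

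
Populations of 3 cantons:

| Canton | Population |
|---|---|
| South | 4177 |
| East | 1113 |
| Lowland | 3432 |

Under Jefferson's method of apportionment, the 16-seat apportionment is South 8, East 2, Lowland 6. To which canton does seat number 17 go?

Priority for the next seat is population ÷ (current seats + 1).
Priorities: South 464.111, East 371.000, Lowland 490.286.
Highest priority: Lowland.

Lowland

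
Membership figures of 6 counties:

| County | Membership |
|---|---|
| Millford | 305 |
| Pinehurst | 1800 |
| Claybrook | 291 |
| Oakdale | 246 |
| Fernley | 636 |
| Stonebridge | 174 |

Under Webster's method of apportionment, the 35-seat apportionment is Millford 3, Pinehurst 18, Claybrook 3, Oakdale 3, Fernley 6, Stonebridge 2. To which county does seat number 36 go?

Priority for the next seat is population ÷ (current seats + 0.5).
Priorities: Millford 87.143, Pinehurst 97.297, Claybrook 83.143, Oakdale 70.286, Fernley 97.846, Stonebridge 69.600.
Highest priority: Fernley.

Fernley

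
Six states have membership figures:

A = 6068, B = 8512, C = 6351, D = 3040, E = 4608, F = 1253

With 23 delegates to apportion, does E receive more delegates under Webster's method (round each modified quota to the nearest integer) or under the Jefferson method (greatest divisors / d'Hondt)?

Webster: A 5, B 6, C 5, D 2, E 4, F 1.
Jefferson: A 5, B 7, C 5, D 2, E 3, F 1.
E gets 4 under Webster and 3 under Jefferson.

Webster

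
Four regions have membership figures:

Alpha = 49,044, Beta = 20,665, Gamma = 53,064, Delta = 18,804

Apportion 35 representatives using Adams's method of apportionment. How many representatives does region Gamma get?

13

Standard divisor 141577/35 ≈ 4045.057; standard quotas: Alpha 12.124, Beta 5.109, Gamma 13.118, Delta 4.649.
Rounding up gives 13, 6, 14, 5 = 38 seats, so the divisor must be adjusted.
With modified divisor 4300: modified quotas Alpha 11.406, Beta 4.806, Gamma 12.340, Delta 4.373.
Rounding up: Alpha 12, Beta 5, Gamma 13, Delta 5 (total 35).
Gamma receives 13.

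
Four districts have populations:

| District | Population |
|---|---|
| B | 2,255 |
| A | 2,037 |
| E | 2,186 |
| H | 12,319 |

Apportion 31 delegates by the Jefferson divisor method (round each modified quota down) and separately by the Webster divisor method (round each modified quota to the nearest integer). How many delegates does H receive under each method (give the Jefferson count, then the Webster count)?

21 and 20

Jefferson: B 4, A 3, E 3, H 21.
Webster: B 4, A 3, E 4, H 20.
H gets 21 under Jefferson and 20 under Webster.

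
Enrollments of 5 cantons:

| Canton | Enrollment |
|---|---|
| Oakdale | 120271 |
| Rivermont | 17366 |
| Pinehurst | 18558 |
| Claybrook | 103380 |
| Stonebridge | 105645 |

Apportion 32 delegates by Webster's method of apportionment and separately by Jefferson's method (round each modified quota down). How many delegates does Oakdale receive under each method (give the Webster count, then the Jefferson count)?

Webster: Oakdale 10, Rivermont 2, Pinehurst 2, Claybrook 9, Stonebridge 9.
Jefferson: Oakdale 11, Rivermont 1, Pinehurst 1, Claybrook 9, Stonebridge 10.
Oakdale gets 10 under Webster and 11 under Jefferson.

10 and 11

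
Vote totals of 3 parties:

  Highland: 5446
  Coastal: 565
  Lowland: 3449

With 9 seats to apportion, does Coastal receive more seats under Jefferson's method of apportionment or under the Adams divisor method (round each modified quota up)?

Adams

Jefferson: Highland 6, Coastal 0, Lowland 3.
Adams: Highland 5, Coastal 1, Lowland 3.
Coastal gets 0 under Jefferson and 1 under Adams.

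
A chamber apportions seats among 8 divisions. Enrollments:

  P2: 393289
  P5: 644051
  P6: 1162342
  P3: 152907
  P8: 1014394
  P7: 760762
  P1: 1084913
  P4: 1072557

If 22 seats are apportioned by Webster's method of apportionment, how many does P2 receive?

Standard divisor 6285215/22 ≈ 285691.591; standard quotas: P2 1.377, P5 2.254, P6 4.069, P3 0.535, P8 3.551, P7 2.663, P1 3.797, P4 3.754.
Rounding to the nearest integer gives 1, 2, 4, 1, 4, 3, 4, 4 = 23 seats, so the divisor must be adjusted.
With modified divisor 292722: modified quotas P2 1.344, P5 2.200, P6 3.971, P3 0.522, P8 3.465, P7 2.599, P1 3.706, P4 3.664.
Rounding to the nearest integer: P2 1, P5 2, P6 4, P3 1, P8 3, P7 3, P1 4, P4 4 (total 22).
P2 receives 1.

1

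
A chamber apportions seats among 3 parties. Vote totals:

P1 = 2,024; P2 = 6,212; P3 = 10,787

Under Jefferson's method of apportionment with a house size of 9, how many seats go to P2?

Standard divisor 19023/9 ≈ 2113.667; standard quotas: P1 0.958, P2 2.939, P3 5.103.
Rounding down gives 0, 2, 5 = 7 seats, so the divisor must be adjusted.
With modified divisor 1900: modified quotas P1 1.065, P2 3.269, P3 5.677.
Rounding down: P1 1, P2 3, P3 5 (total 9).
P2 receives 3.

3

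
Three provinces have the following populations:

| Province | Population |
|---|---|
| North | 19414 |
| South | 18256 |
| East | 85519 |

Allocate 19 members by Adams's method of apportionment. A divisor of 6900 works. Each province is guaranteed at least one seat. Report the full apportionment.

With modified divisor 6900: modified quotas North 2.814, South 2.646, East 12.394.
Rounding up: North 3, South 3, East 13 (total 19).

North 3; South 3; East 13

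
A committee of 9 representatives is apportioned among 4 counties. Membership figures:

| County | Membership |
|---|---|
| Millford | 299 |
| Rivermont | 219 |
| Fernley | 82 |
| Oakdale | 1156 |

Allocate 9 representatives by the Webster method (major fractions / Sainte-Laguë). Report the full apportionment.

Standard divisor 1756/9 ≈ 195.111; standard quotas: Millford 1.532, Rivermont 1.122, Fernley 0.420, Oakdale 5.925.
Rounding to the nearest integer gives Millford 2, Rivermont 1, Fernley 0, Oakdale 6 — total 9, matching the house size, so no adjustment is needed.

Millford=2, Rivermont=1, Fernley=0, Oakdale=6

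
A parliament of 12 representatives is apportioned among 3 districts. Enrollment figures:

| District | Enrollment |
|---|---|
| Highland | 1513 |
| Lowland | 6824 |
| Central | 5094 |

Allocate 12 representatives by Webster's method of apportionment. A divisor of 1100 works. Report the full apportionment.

With modified divisor 1100: modified quotas Highland 1.375, Lowland 6.204, Central 4.631.
Rounding to the nearest integer: Highland 1, Lowland 6, Central 5 (total 12).

Highland 1; Lowland 6; Central 5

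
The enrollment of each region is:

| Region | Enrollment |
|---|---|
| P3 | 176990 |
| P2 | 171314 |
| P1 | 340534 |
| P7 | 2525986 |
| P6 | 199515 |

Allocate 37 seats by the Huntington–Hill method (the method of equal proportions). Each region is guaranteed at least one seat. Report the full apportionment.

P3 2, P2 2, P1 4, P7 27, P6 2

With divisor 93603: modified quotas P3 1.891, P2 1.830, P1 3.638, P7 26.986, P6 2.132.
Geometric-mean thresholds: P3 √(1·2)=1.414, P2 √(1·2)=1.414, P1 √(3·4)=3.464, P7 √(26·27)=26.495, P6 √(2·3)=2.449.
Each quota rounded against its threshold gives P3 2, P2 2, P1 4, P7 27, P6 2 (total 37).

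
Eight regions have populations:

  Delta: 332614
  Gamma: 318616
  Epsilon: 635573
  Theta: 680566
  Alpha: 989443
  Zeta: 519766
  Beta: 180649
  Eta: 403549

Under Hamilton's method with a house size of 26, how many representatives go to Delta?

Standard divisor: 4060776 ÷ 26 ≈ 156183.692.
Standard quotas: Delta 2.1296, Gamma 2.0400, Epsilon 4.0694, Theta 4.3575, Alpha 6.3351, Zeta 3.3279, Beta 1.1566, Eta 2.5838.
Lower quotas: Delta 2, Gamma 2, Epsilon 4, Theta 4, Alpha 6, Zeta 3, Beta 1, Eta 2 (sum 24, leaving 2 seats).
Remainders in descending order: Eta 0.5838, Theta 0.3575, Alpha 0.3351, Zeta 0.3279, Beta 0.1566, Delta 0.1296, Epsilon 0.0694, Gamma 0.0400.
Largest remainders: Eta, Theta receive the extra seats.
Delta receives 2.

2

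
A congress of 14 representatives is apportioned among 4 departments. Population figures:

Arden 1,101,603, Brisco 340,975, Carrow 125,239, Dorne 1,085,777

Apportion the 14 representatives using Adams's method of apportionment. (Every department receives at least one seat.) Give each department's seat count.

Standard divisor 2653594/14 ≈ 189542.429; standard quotas: Arden 5.812, Brisco 1.799, Carrow 0.661, Dorne 5.728.
Rounding up gives 6, 2, 1, 6 = 15 seats, so the divisor must be adjusted.
With modified divisor 218700: modified quotas Arden 5.037, Brisco 1.559, Carrow 0.573, Dorne 4.965.
Rounding up: Arden 6, Brisco 2, Carrow 1, Dorne 5 (total 14).

Arden: 6, Brisco: 2, Carrow: 1, Dorne: 5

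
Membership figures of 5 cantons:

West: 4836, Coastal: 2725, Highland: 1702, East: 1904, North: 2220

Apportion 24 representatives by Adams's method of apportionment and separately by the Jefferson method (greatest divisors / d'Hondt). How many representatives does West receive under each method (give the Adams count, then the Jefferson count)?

Adams: West 8, Coastal 5, Highland 3, East 4, North 4.
Jefferson: West 9, Coastal 5, Highland 3, East 3, North 4.
West gets 8 under Adams and 9 under Jefferson.

8 and 9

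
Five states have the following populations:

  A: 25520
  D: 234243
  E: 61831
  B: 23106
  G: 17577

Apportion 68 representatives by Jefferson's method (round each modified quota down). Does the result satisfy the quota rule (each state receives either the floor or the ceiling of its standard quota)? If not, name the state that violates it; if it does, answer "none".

D

Standard quotas: A 4.790, D 43.968, E 11.606, B 4.337, G 3.299.
Jefferson allocation: A 4, D 45, E 12, B 4, G 3.
D has quota 43.968 (lower 43, upper 44) but receives 45 — outside the quota interval.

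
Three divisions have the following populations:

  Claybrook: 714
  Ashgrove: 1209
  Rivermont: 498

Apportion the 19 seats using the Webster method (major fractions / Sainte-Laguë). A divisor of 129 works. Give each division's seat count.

With modified divisor 129: modified quotas Claybrook 5.535, Ashgrove 9.372, Rivermont 3.860.
Rounding to the nearest integer: Claybrook 6, Ashgrove 9, Rivermont 4 (total 19).

Claybrook=6, Ashgrove=9, Rivermont=4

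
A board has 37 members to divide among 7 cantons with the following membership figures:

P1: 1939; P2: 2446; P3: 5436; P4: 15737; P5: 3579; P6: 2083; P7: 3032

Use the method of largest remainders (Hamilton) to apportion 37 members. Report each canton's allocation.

P1 2; P2 3; P3 6; P4 17; P5 4; P6 2; P7 3

Standard divisor: 34252 ÷ 37 ≈ 925.73.
Standard quotas: P1 2.0946, P2 2.6422, P3 5.8721, P4 16.9996, P5 3.8661, P6 2.2501, P7 3.2753.
Lower quotas: P1 2, P2 2, P3 5, P4 16, P5 3, P6 2, P7 3 (sum 33, leaving 4 seats).
Remainders in descending order: P4 0.9996, P3 0.8721, P5 0.8661, P2 0.6422, P7 0.2753, P6 0.2501, P1 0.0946.
The surplus seats go to P4, P3, P5, P2.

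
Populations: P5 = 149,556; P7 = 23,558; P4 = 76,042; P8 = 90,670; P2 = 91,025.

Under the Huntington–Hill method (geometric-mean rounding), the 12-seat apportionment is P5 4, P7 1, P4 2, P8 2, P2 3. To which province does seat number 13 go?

P8

Priority for the next seat is population ÷ (√(s·(s+1))).
Priorities: P5 33441.738, P7 16658.022, P4 31044.017, P8 37015.872, P2 26276.654.
Highest priority: P8.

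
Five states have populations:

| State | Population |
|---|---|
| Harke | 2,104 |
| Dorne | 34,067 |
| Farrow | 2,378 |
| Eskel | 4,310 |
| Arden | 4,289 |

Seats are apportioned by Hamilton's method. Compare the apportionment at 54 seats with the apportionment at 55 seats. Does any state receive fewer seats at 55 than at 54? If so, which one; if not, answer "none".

none

At 54 seats: Harke 2, Dorne 39, Farrow 3, Eskel 5, Arden 5.
At 55 seats: Harke 2, Dorne 40, Farrow 3, Eskel 5, Arden 5.
No state's allocation decreased.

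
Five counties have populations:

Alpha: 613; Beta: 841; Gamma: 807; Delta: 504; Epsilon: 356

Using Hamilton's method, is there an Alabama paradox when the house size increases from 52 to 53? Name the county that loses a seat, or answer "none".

At 52 seats: Alpha 10, Beta 14, Gamma 14, Delta 8, Epsilon 6.
At 53 seats: Alpha 10, Beta 14, Gamma 14, Delta 9, Epsilon 6.
No county's allocation decreased.

none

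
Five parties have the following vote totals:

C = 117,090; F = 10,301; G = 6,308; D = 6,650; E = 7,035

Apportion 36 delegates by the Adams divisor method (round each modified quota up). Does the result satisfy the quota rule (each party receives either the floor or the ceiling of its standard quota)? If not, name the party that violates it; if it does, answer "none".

Standard quotas: C 28.600, F 2.516, G 1.541, D 1.624, E 1.718.
Adams allocation: C 27, F 3, G 2, D 2, E 2.
C has quota 28.600 (lower 28, upper 29) but receives 27 — outside the quota interval.

C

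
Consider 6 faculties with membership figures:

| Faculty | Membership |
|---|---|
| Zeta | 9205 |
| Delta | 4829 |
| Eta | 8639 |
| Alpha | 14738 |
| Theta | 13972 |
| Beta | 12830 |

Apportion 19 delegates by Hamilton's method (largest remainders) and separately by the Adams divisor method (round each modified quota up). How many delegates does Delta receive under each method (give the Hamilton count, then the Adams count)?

1 and 2

Hamilton: Zeta 3, Delta 1, Eta 3, Alpha 4, Theta 4, Beta 4.
Adams: Zeta 3, Delta 2, Eta 3, Alpha 4, Theta 4, Beta 3.
Delta gets 1 under Hamilton and 2 under Adams.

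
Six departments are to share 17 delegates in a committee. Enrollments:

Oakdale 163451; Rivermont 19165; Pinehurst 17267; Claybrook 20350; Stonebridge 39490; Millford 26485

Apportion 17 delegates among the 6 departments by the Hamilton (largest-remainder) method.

Standard divisor: 286208 ÷ 17 ≈ 16835.765.
Standard quotas: Oakdale 9.7086, Rivermont 1.1384, Pinehurst 1.0256, Claybrook 1.2087, Stonebridge 2.3456, Millford 1.5731.
Lower quotas: Oakdale 9, Rivermont 1, Pinehurst 1, Claybrook 1, Stonebridge 2, Millford 1 (sum 15, leaving 2 seats).
Remainders in descending order: Oakdale 0.7086, Millford 0.5731, Stonebridge 0.3456, Claybrook 0.2087, Rivermont 0.1384, Pinehurst 0.0256.
The surplus seats go to Oakdale, Millford.

Oakdale: 10, Rivermont: 1, Pinehurst: 1, Claybrook: 1, Stonebridge: 2, Millford: 2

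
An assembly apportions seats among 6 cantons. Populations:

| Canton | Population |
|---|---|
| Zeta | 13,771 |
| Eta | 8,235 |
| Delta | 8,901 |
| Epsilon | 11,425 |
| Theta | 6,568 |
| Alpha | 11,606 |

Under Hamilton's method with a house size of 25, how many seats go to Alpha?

5

Total 60506; standard divisor 60506/25 ≈ 2420.24.
Standard quotas: Zeta 5.6899, Eta 3.4026, Delta 3.6777, Epsilon 4.7206, Theta 2.7138, Alpha 4.7954.
Lower quotas: Zeta 5, Eta 3, Delta 3, Epsilon 4, Theta 2, Alpha 4 (sum 21, leaving 4 seats).
Remainders in descending order: Alpha 0.7954, Epsilon 0.7206, Theta 0.7138, Zeta 0.6899, Delta 0.6777, Eta 0.4026.
Largest remainders: Alpha, Epsilon, Theta, Zeta receive the extra seats.
Alpha receives 5.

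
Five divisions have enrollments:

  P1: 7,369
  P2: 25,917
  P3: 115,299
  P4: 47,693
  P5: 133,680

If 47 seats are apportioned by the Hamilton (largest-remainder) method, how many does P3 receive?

16

Total 329958; standard divisor 329958/47 ≈ 7020.383.
Standard quotas: P1 1.0497, P2 3.6917, P3 16.4235, P4 6.7935, P5 19.0417.
Lower quotas: P1 1, P2 3, P3 16, P4 6, P5 19 (sum 45, leaving 2 seats).
Remainders in descending order: P4 0.7935, P2 0.6917, P3 0.4235, P1 0.0497, P5 0.0417.
The surplus seats go to P4, P2.
P3 receives 16.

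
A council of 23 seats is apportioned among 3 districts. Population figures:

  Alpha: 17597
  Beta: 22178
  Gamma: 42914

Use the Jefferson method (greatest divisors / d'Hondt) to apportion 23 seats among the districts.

Standard divisor 82689/23 ≈ 3595.174; standard quotas: Alpha 4.895, Beta 6.169, Gamma 11.937.
Rounding down gives 4, 6, 11 = 21 seats, so the divisor must be adjusted.
With modified divisor 3400: modified quotas Alpha 5.176, Beta 6.523, Gamma 12.622.
Rounding down: Alpha 5, Beta 6, Gamma 12 (total 23).

Alpha 5, Beta 6, Gamma 12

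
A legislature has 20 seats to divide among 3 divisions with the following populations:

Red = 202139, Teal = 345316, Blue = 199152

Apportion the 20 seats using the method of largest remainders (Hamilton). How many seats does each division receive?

Red=6; Teal=9; Blue=5

Total 746607; standard divisor 746607/20 ≈ 37330.35.
Standard quotas: Red 5.4149, Teal 9.2503, Blue 5.3349.
Lower quotas: Red 5, Teal 9, Blue 5 (sum 19, leaving 1 seat).
Remainders in descending order: Red 0.4149, Blue 0.3349, Teal 0.2503.
Largest remainder: Red receives the extra seat.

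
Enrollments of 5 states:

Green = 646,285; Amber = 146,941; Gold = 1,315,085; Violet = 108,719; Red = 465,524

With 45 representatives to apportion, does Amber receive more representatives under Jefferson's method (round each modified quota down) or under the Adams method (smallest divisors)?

Adams

Jefferson: Green 11, Amber 2, Gold 23, Violet 1, Red 8.
Adams: Green 11, Amber 3, Gold 21, Violet 2, Red 8.
Amber gets 2 under Jefferson and 3 under Adams.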